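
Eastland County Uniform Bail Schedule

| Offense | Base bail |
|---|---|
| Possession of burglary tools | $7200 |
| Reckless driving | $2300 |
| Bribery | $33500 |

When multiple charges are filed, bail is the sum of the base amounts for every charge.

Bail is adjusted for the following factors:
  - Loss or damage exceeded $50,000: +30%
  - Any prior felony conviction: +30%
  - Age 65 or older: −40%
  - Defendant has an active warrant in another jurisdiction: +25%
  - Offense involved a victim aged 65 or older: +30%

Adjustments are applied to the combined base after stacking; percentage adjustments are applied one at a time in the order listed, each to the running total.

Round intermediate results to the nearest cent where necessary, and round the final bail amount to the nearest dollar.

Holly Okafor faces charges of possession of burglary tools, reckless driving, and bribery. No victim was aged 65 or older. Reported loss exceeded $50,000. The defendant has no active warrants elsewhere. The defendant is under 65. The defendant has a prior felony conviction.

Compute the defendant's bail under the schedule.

$72670

Base amounts from the schedule: possession of burglary tools $7200; reckless driving $2300; bribery $33500.
Stacking rule: sum of all bases. $7200 + $2300 + $33500 = $43000.
Loss or damage exceeded $50,000 (+30%): $43000 × 1.3 = $55900.
Any prior felony conviction (+30%): $55900 × 1.3 = $72670.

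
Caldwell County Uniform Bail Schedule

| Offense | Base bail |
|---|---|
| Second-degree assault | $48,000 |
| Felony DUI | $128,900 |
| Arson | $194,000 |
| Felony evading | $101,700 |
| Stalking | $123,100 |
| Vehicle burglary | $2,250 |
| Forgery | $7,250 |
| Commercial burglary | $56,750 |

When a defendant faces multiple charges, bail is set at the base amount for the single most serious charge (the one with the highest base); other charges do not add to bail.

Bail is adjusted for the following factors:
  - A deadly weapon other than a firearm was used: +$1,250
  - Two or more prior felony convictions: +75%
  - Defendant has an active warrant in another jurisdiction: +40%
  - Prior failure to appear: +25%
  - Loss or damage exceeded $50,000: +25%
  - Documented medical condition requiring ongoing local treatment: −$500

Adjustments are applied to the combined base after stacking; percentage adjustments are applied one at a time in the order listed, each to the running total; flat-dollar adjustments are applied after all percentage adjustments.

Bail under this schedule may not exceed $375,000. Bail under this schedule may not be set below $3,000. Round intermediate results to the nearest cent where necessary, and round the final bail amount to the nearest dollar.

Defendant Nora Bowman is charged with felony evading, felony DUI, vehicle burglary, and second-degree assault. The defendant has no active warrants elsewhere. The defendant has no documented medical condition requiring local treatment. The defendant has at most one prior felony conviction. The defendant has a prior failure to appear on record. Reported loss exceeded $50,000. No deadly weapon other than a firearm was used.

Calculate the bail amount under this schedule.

Base amounts from the schedule: felony evading $101,700; felony DUI $128,900; vehicle burglary $2,250; second-degree assault $48,000.
Stacking rule: use the highest base only. Highest is felony DUI at $128,900. Combined base = $128,900.
Prior failure to appear (+25%): $128,900 × 1.25 = $161,125.
Loss or damage exceeded $50,000 (+25%): $161,125 × 1.25 = $201,406.25.
$201,406.25 is within the $375,000 maximum.
$201,406.25 is at or above the $3,000 minimum.
Rounded to the nearest dollar: $201,406.

$201,406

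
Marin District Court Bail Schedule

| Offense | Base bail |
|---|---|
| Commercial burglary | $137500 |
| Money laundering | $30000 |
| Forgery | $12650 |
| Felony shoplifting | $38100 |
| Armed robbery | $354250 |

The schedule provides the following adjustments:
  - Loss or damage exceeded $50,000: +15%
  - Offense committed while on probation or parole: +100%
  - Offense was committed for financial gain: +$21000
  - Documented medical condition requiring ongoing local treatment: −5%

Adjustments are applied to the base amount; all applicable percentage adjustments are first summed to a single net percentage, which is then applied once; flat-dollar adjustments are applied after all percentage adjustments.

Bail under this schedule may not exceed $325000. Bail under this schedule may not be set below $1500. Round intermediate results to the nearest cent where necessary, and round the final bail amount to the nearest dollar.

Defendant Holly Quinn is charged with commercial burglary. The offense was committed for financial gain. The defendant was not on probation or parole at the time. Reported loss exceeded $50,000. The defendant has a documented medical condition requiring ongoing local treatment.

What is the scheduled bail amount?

Base amounts from the schedule: commercial burglary $137500.
Single charge. Combined base = $137500.
Net percentage adjustment: +15% −5% = +10%. $137500 × 1.1 = $151250.
Offense was committed for financial gain (+$21000 flat): $151250 + $21000 = $172250.
$172250 is within the $325000 maximum.
$172250 is at or above the $1500 minimum.

$172250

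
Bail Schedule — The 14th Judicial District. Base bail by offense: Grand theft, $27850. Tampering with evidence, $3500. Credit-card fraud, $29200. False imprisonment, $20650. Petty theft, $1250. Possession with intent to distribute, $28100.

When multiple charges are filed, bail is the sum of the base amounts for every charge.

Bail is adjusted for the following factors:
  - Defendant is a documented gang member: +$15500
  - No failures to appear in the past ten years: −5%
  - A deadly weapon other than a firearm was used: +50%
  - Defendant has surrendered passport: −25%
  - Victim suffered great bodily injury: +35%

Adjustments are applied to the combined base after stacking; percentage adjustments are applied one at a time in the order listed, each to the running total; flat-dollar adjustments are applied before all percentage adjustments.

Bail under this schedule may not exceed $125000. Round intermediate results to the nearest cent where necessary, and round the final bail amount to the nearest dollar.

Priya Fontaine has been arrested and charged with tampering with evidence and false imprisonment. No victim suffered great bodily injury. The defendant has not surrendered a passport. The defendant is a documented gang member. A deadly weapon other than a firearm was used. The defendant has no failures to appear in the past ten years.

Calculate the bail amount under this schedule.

Base amounts from the schedule: tampering with evidence $3500; false imprisonment $20650.
Stacking rule: sum of all bases. $3500 + $20650 = $24150.
Defendant is a documented gang member (+$15500 flat): $24150 + $15500 = $39650.
No failures to appear in the past ten years (−5%): $39650 × 0.95 = $37667.50.
A deadly weapon other than a firearm was used (+50%): $37667.50 × 1.5 = $56501.25.
$56501.25 is within the $125000 maximum.
Rounded to the nearest dollar: $56501.

$56501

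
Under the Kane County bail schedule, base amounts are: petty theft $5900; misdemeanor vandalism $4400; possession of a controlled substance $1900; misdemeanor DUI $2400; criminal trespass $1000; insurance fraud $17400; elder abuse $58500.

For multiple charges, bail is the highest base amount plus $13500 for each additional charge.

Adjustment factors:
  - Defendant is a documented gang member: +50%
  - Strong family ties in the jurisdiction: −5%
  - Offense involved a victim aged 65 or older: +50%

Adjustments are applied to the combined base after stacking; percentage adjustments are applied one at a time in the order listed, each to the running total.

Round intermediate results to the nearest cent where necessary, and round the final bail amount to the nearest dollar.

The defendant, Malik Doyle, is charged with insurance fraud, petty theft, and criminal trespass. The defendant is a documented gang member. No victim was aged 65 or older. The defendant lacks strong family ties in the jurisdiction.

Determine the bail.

Base amounts from the schedule: insurance fraud $17400; petty theft $5900; criminal trespass $1000.
Stacking rule: highest base plus $13500 per additional charge. Highest is insurance fraud at $17400; 2 additional charges → +$27000. Combined base = $44400.
Defendant is a documented gang member (+50%): $44400 × 1.5 = $66600.

$66600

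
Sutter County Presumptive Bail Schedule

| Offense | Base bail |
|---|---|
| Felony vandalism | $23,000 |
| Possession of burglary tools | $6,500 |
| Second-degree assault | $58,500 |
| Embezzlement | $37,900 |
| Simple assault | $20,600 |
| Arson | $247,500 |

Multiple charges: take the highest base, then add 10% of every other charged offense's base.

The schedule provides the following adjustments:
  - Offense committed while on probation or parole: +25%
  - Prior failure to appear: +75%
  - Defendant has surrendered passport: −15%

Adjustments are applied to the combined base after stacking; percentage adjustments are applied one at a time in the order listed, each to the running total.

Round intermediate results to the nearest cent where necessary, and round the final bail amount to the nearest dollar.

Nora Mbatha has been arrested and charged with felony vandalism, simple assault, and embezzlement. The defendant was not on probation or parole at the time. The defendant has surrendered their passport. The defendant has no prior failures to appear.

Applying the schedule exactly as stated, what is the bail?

$35,921

Base amounts from the schedule: felony vandalism $23,000; simple assault $20,600; embezzlement $37,900.
Stacking rule: highest base plus 10% of each additional charge. Highest is embezzlement at $37,900. Additional: $23,000 × 10% = $2,300; $20,600 × 10% = $2,060. Combined base = $37,900 + $4,360 = $42,260.
Defendant has surrendered passport (−15%): $42,260 × 0.85 = $35,921.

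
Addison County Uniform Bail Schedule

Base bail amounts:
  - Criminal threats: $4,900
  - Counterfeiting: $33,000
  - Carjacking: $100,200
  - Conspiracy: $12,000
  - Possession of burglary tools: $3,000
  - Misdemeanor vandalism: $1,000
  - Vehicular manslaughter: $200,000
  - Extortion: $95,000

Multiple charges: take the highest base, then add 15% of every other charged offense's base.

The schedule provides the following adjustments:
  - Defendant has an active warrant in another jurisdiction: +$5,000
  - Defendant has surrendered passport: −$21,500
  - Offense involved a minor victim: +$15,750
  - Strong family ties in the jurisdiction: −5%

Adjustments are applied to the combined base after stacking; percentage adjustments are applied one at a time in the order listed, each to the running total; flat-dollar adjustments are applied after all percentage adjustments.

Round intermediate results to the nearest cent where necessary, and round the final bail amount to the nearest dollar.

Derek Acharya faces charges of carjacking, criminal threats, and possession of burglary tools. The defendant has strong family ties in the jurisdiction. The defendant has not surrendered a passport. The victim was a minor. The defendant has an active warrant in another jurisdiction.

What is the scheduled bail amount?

Base amounts from the schedule: carjacking $100,200; criminal threats $4,900; possession of burglary tools $3,000.
Stacking rule: highest base plus 15% of each additional charge. Highest is carjacking at $100,200. Additional: $4,900 × 15% = $735; $3,000 × 15% = $450. Combined base = $100,200 + $1,185 = $101,385.
Strong family ties in the jurisdiction (−5%): $101,385 × 0.95 = $96,315.75.
Defendant has an active warrant in another jurisdiction (+$5,000 flat): $96,315.75 + $5,000 = $101,315.75.
Offense involved a minor victim (+$15,750 flat): $101,315.75 + $15,750 = $117,065.75.
Rounded to the nearest dollar: $117,066.

$117,066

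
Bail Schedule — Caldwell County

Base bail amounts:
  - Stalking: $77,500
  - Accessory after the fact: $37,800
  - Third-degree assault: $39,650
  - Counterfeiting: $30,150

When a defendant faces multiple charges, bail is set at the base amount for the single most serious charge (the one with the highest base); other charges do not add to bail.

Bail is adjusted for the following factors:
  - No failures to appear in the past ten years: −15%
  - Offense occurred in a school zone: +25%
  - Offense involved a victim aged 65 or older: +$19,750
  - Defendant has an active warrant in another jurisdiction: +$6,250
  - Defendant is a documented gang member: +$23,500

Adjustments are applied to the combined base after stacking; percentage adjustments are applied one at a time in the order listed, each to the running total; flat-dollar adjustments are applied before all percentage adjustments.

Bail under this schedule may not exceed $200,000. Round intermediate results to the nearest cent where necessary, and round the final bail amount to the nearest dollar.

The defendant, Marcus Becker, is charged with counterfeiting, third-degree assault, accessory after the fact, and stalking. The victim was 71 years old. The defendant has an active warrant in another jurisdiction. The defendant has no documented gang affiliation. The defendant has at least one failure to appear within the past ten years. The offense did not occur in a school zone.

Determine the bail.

Base amounts from the schedule: counterfeiting $30,150; third-degree assault $39,650; accessory after the fact $37,800; stalking $77,500.
Stacking rule: use the highest base only. Highest is stalking at $77,500. Combined base = $77,500.
Offense involved a victim aged 65 or older (+$19,750 flat): $77,500 + $19,750 = $97,250.
Defendant has an active warrant in another jurisdiction (+$6,250 flat): $97,250 + $6,250 = $103,500.
$103,500 is within the $200,000 maximum.

$103,500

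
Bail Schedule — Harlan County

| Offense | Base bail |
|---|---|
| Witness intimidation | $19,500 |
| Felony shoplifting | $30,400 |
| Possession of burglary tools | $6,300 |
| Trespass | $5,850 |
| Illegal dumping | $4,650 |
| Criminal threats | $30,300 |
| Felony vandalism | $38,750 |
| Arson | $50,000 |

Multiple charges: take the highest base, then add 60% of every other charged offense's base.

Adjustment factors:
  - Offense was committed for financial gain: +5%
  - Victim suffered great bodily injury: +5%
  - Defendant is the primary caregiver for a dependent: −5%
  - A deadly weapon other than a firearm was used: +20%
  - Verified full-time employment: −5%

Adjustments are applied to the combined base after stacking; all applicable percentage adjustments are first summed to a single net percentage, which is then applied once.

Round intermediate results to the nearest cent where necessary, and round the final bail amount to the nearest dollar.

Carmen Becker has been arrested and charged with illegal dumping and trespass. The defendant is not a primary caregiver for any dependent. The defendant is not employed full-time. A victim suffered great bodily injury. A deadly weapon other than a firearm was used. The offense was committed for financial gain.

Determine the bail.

$11,232

Base amounts from the schedule: illegal dumping $4,650; trespass $5,850.
Stacking rule: highest base plus 60% of each additional charge. Highest is trespass at $5,850. Additional: $4,650 × 60% = $2,790. Combined base = $5,850 + $2,790 = $8,640.
Net percentage adjustment: +5% +5% +20% = +30%. $8,640 × 1.3 = $11,232.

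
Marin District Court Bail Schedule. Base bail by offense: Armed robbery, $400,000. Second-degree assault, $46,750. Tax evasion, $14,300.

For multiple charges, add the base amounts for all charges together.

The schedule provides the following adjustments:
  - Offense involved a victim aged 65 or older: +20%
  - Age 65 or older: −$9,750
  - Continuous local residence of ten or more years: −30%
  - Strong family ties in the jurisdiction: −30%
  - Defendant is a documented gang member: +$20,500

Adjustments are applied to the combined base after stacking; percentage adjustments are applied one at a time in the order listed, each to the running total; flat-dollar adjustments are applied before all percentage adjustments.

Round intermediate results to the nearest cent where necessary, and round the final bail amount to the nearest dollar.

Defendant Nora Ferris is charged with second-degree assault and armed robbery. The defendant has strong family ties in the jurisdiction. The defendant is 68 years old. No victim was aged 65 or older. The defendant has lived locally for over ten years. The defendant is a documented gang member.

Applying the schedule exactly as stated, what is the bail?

$224,175

Base amounts from the schedule: second-degree assault $46,750; armed robbery $400,000.
Stacking rule: sum of all bases. $46,750 + $400,000 = $446,750.
Age 65 or older (−$9,750 flat): $446,750 − $9,750 = $437,000.
Defendant is a documented gang member (+$20,500 flat): $437,000 + $20,500 = $457,500.
Continuous local residence of ten or more years (−30%): $457,500 × 0.7 = $320,250.
Strong family ties in the jurisdiction (−30%): $320,250 × 0.7 = $224,175.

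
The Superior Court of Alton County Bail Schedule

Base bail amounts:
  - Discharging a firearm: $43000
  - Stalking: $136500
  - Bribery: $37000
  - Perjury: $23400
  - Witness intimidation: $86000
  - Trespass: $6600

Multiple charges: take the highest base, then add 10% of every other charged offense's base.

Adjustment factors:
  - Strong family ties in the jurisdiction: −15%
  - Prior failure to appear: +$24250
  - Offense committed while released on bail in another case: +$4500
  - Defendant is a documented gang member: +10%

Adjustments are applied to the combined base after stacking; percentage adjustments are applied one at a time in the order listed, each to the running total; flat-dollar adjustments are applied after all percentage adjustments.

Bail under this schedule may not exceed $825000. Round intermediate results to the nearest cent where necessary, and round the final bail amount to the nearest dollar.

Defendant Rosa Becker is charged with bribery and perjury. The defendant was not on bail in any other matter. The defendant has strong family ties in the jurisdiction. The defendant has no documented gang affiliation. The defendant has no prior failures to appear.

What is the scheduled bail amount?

Base amounts from the schedule: bribery $37000; perjury $23400.
Stacking rule: highest base plus 10% of each additional charge. Highest is bribery at $37000. Additional: $23400 × 10% = $2340. Combined base = $37000 + $2340 = $39340.
Strong family ties in the jurisdiction (−15%): $39340 × 0.85 = $33439.
$33439 is within the $825000 maximum.

$33439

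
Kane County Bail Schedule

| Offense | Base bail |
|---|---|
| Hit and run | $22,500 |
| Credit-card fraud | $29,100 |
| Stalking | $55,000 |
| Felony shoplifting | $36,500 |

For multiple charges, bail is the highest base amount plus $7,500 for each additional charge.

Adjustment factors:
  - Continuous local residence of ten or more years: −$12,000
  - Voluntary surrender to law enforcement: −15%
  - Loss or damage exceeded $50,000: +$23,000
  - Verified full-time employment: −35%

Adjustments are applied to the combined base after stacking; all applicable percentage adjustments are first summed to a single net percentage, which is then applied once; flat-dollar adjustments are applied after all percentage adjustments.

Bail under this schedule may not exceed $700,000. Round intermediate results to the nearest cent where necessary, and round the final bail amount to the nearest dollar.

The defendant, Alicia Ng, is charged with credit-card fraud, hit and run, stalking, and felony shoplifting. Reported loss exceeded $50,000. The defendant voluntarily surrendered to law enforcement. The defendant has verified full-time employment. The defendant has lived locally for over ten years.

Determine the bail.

$49,750

Base amounts from the schedule: credit-card fraud $29,100; hit and run $22,500; stalking $55,000; felony shoplifting $36,500.
Stacking rule: highest base plus $7,500 per additional charge. Highest is stalking at $55,000; 3 additional charges → +$22,500. Combined base = $77,500.
Net percentage adjustment: −15% −35% = −50%. $77,500 × 0.5 = $38,750.
Continuous local residence of ten or more years (−$12,000 flat): $38,750 − $12,000 = $26,750.
Loss or damage exceeded $50,000 (+$23,000 flat): $26,750 + $23,000 = $49,750.
$49,750 is within the $700,000 maximum.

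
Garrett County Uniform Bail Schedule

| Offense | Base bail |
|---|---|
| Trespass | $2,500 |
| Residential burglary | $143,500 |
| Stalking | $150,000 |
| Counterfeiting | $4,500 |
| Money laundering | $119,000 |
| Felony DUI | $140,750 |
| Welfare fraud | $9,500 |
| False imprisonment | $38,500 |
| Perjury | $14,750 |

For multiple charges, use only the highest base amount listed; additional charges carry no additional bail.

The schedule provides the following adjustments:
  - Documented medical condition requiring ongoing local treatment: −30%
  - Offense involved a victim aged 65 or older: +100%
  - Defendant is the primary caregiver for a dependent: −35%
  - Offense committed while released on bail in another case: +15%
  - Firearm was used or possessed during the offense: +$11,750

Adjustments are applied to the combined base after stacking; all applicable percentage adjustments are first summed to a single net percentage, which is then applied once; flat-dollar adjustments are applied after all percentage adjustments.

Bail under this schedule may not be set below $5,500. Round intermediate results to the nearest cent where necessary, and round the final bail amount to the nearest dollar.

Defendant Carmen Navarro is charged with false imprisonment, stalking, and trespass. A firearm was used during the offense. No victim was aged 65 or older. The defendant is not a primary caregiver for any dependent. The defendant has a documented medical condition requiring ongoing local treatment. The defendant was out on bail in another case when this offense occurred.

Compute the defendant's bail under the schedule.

$139,250

Base amounts from the schedule: false imprisonment $38,500; stalking $150,000; trespass $2,500.
Stacking rule: use the highest base only. Highest is stalking at $150,000. Combined base = $150,000.
Net percentage adjustment: −30% +15% = −15%. $150,000 × 0.85 = $127,500.
Firearm was used or possessed during the offense (+$11,750 flat): $127,500 + $11,750 = $139,250.
$139,250 is at or above the $5,500 minimum.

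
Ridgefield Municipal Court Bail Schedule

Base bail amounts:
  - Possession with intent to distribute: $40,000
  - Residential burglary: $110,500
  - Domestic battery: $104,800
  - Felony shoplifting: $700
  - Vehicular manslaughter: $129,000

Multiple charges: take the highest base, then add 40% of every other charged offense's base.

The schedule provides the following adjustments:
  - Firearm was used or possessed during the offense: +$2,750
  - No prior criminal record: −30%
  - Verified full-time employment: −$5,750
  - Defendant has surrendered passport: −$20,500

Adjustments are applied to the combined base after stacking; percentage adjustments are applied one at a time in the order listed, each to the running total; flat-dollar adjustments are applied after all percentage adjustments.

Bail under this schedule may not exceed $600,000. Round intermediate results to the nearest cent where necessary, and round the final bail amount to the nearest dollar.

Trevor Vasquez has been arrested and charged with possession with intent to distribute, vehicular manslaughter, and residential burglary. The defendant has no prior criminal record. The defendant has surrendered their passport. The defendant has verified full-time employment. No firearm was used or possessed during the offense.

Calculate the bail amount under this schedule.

Base amounts from the schedule: possession with intent to distribute $40,000; vehicular manslaughter $129,000; residential burglary $110,500.
Stacking rule: highest base plus 40% of each additional charge. Highest is vehicular manslaughter at $129,000. Additional: $40,000 × 40% = $16,000; $110,500 × 40% = $44,200. Combined base = $129,000 + $60,200 = $189,200.
No prior criminal record (−30%): $189,200 × 0.7 = $132,440.
Verified full-time employment (−$5,750 flat): $132,440 − $5,750 = $126,690.
Defendant has surrendered passport (−$20,500 flat): $126,690 − $20,500 = $106,190.
$106,190 is within the $600,000 maximum.

$106,190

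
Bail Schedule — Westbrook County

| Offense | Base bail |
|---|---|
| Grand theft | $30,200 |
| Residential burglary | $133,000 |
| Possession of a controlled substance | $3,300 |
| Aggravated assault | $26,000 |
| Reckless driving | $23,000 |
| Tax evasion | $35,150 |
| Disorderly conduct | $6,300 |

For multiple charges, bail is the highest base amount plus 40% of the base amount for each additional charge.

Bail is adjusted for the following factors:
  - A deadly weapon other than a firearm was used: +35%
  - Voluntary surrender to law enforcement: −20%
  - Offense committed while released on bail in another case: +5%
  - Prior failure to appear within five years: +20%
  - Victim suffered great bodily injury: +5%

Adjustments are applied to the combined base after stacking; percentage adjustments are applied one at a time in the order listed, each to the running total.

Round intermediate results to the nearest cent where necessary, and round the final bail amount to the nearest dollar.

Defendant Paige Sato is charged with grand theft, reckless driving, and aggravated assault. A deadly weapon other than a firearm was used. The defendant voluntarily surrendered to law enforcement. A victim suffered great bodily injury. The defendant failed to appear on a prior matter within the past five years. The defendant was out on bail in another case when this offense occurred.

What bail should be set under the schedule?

$71,156

Base amounts from the schedule: grand theft $30,200; reckless driving $23,000; aggravated assault $26,000.
Stacking rule: highest base plus 40% of each additional charge. Highest is grand theft at $30,200. Additional: $23,000 × 40% = $9,200; $26,000 × 40% = $10,400. Combined base = $30,200 + $19,600 = $49,800.
A deadly weapon other than a firearm was used (+35%): $49,800 × 1.35 = $67,230.
Voluntary surrender to law enforcement (−20%): $67,230 × 0.8 = $53,784.
Offense committed while released on bail in another case (+5%): $53,784 × 1.05 = $56,473.20.
Prior failure to appear within five years (+20%): $56,473.20 × 1.2 = $67,767.84.
Victim suffered great bodily injury (+5%): $67,767.84 × 1.05 = $71,156.23.
Rounded to the nearest dollar: $71,156.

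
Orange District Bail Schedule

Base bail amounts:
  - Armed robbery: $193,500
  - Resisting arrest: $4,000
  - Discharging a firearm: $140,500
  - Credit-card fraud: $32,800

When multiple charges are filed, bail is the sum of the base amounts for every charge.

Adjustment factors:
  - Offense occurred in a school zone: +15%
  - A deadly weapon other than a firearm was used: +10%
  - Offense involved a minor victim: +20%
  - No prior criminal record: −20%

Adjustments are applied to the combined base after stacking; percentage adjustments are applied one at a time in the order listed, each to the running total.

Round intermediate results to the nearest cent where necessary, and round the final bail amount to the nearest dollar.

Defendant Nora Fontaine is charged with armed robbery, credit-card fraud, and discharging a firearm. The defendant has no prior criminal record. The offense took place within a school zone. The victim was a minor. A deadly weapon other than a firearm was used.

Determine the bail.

$445,442

Base amounts from the schedule: armed robbery $193,500; credit-card fraud $32,800; discharging a firearm $140,500.
Stacking rule: sum of all bases. $193,500 + $32,800 + $140,500 = $366,800.
Offense occurred in a school zone (+15%): $366,800 × 1.15 = $421,820.
A deadly weapon other than a firearm was used (+10%): $421,820 × 1.1 = $464,002.
Offense involved a minor victim (+20%): $464,002 × 1.2 = $556,802.40.
No prior criminal record (−20%): $556,802.40 × 0.8 = $445,441.92.
Rounded to the nearest dollar: $445,442.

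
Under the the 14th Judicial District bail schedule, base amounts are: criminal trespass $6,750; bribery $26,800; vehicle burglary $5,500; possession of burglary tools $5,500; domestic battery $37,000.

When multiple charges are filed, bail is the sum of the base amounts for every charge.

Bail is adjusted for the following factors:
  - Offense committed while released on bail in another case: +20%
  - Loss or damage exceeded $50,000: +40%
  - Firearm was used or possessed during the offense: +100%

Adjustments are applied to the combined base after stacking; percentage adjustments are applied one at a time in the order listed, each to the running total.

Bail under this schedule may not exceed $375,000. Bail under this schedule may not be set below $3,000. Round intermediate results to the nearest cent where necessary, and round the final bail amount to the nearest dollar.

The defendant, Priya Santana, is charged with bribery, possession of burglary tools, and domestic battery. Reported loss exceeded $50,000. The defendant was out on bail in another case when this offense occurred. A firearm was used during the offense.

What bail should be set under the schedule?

$232,848

Base amounts from the schedule: bribery $26,800; possession of burglary tools $5,500; domestic battery $37,000.
Stacking rule: sum of all bases. $26,800 + $5,500 + $37,000 = $69,300.
Offense committed while released on bail in another case (+20%): $69,300 × 1.2 = $83,160.
Loss or damage exceeded $50,000 (+40%): $83,160 × 1.4 = $116,424.
Firearm was used or possessed during the offense (+100%): $116,424 × 2 = $232,848.
$232,848 is within the $375,000 maximum.
$232,848 is at or above the $3,000 minimum.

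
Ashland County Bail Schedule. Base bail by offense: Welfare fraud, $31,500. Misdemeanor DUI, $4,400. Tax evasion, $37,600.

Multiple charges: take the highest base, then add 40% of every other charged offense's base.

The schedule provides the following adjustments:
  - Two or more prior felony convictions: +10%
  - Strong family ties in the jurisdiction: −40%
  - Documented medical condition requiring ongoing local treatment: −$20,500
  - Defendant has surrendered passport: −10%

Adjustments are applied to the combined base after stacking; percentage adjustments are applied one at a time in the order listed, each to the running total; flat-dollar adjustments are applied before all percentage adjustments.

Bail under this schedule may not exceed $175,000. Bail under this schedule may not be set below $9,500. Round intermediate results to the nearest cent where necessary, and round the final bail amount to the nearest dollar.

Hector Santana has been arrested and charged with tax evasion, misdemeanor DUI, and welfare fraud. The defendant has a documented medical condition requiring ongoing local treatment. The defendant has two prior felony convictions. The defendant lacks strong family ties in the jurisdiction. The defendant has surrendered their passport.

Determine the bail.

Base amounts from the schedule: tax evasion $37,600; misdemeanor DUI $4,400; welfare fraud $31,500.
Stacking rule: highest base plus 40% of each additional charge. Highest is tax evasion at $37,600. Additional: $4,400 × 40% = $1,760; $31,500 × 40% = $12,600. Combined base = $37,600 + $14,360 = $51,960.
Documented medical condition requiring ongoing local treatment (−$20,500 flat): $51,960 − $20,500 = $31,460.
Two or more prior felony convictions (+10%): $31,460 × 1.1 = $34,606.
Defendant has surrendered passport (−10%): $34,606 × 0.9 = $31,145.40.
$31,145.40 is within the $175,000 maximum.
$31,145.40 is at or above the $9,500 minimum.
Rounded to the nearest dollar: $31,145.

$31,145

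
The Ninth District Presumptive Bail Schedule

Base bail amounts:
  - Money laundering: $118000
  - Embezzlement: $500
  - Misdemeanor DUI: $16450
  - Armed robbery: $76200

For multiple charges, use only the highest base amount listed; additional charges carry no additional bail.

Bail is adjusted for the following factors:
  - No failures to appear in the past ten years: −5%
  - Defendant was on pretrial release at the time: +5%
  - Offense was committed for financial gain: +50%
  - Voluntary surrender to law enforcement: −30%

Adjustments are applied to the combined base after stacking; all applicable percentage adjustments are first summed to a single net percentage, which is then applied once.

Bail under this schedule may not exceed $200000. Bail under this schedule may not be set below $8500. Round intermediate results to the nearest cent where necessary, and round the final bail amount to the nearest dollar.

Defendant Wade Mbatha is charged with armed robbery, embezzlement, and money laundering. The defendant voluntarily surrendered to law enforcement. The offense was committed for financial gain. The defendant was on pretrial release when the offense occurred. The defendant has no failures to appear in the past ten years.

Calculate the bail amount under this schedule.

$141600

Base amounts from the schedule: armed robbery $76200; embezzlement $500; money laundering $118000.
Stacking rule: use the highest base only. Highest is money laundering at $118000. Combined base = $118000.
Net percentage adjustment: −5% +5% +50% −30% = +20%. $118000 × 1.2 = $141600.
$141600 is within the $200000 maximum.
$141600 is at or above the $8500 minimum.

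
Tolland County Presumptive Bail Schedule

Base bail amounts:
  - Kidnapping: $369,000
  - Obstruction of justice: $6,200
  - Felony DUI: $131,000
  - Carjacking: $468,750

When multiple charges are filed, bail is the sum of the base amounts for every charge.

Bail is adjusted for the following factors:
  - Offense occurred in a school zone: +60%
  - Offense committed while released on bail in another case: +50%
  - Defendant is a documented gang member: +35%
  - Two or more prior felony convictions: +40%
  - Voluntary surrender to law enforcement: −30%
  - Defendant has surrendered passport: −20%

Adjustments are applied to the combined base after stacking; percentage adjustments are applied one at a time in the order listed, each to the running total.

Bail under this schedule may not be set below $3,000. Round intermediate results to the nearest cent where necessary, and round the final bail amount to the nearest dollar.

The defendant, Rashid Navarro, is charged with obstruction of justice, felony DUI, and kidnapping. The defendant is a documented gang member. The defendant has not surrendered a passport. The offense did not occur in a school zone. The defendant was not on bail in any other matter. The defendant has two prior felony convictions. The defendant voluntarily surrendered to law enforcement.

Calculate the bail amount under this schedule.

Base amounts from the schedule: obstruction of justice $6,200; felony DUI $131,000; kidnapping $369,000.
Stacking rule: sum of all bases. $6,200 + $131,000 + $369,000 = $506,200.
Defendant is a documented gang member (+35%): $506,200 × 1.35 = $683,370.
Two or more prior felony convictions (+40%): $683,370 × 1.4 = $956,718.
Voluntary surrender to law enforcement (−30%): $956,718 × 0.7 = $669,702.60.
$669,702.60 is at or above the $3,000 minimum.
Rounded to the nearest dollar: $669,703.

$669,703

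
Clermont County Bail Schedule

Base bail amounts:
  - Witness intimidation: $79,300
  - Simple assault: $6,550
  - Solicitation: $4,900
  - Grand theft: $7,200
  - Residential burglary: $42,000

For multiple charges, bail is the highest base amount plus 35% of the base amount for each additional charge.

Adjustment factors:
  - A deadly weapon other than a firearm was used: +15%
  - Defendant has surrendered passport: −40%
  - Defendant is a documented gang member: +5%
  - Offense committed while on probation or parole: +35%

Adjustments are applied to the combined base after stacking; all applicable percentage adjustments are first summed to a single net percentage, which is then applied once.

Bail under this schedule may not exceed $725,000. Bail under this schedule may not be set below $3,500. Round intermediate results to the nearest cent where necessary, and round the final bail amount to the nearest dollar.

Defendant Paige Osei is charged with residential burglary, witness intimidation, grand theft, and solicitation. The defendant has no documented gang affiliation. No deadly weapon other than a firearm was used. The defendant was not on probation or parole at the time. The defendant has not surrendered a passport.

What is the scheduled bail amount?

Base amounts from the schedule: residential burglary $42,000; witness intimidation $79,300; grand theft $7,200; solicitation $4,900.
Stacking rule: highest base plus 35% of each additional charge. Highest is witness intimidation at $79,300. Additional: $42,000 × 35% = $14,700; $7,200 × 35% = $2,520; $4,900 × 35% = $1,715. Combined base = $79,300 + $18,935 = $98,235.
No adjustment factors apply to this defendant.
$98,235 is within the $725,000 maximum.
$98,235 is at or above the $3,500 minimum.

$98,235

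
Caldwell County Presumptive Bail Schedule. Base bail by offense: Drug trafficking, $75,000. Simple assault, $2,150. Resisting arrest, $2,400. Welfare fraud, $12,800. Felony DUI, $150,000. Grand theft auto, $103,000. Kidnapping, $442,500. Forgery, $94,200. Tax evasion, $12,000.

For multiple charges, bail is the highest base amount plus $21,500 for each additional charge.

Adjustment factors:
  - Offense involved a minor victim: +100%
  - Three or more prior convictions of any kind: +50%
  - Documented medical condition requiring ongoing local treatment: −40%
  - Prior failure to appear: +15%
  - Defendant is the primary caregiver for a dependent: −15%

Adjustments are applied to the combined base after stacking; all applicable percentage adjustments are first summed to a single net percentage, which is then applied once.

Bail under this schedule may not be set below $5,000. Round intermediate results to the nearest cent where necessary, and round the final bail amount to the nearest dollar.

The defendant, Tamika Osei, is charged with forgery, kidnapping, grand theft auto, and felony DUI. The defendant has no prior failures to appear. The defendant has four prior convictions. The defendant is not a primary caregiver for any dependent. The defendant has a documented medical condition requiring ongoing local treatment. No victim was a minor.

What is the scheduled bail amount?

$557,700

Base amounts from the schedule: forgery $94,200; kidnapping $442,500; grand theft auto $103,000; felony DUI $150,000.
Stacking rule: highest base plus $21,500 per additional charge. Highest is kidnapping at $442,500; 3 additional charges → +$64,500. Combined base = $507,000.
Net percentage adjustment: +50% −40% = +10%. $507,000 × 1.1 = $557,700.
$557,700 is at or above the $5,000 minimum.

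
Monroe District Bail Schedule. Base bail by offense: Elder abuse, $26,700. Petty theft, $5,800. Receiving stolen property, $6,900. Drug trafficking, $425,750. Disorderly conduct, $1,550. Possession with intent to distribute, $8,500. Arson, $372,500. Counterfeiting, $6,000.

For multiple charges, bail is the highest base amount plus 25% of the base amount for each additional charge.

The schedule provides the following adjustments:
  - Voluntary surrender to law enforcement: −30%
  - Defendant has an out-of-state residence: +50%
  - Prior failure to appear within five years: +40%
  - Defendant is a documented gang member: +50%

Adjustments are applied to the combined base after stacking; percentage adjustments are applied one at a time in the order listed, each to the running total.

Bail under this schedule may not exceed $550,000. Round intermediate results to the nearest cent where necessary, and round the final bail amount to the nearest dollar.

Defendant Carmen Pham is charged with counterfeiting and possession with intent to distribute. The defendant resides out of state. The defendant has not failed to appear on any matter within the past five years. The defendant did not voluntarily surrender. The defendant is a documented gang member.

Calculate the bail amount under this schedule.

$22,500

Base amounts from the schedule: counterfeiting $6,000; possession with intent to distribute $8,500.
Stacking rule: highest base plus 25% of each additional charge. Highest is possession with intent to distribute at $8,500. Additional: $6,000 × 25% = $1,500. Combined base = $8,500 + $1,500 = $10,000.
Defendant has an out-of-state residence (+50%): $10,000 × 1.5 = $15,000.
Defendant is a documented gang member (+50%): $15,000 × 1.5 = $22,500.
$22,500 is within the $550,000 maximum.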